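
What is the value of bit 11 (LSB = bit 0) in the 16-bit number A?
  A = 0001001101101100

Bit 11 is the 12th from the right.
  0001001101101100
      ^
That bit is 0.

Answer: 0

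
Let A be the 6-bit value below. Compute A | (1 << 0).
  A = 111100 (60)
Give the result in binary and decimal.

Mask = 1 << 0 = 000001
Bit 0 of A is 0, so OR-ing with the mask flips it to 1.
  111100
| 000001
--------
  111101

Answer: 111101 (61)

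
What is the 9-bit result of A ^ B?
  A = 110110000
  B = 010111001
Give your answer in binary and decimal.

Apply ^ to each column (1 where bits differ):
  110110000
^ 010111001
-----------
  100001001

Answer: 100001001 (265)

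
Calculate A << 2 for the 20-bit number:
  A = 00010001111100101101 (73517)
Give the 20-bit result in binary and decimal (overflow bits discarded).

Shift left by 2: drop the top 2 bit(s), append 2 zero(s) on the right.
  00010001111100101101  ->  discard [00], keep [010001111100101101], append 00
= 01000111110010110100

Answer: 01000111110010110100 (294068)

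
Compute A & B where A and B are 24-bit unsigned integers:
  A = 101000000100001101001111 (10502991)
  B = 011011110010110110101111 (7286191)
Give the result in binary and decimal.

Apply & to each column (1 only where both bits are 1):
  101000000100001101001111
& 011011110010110110101111
--------------------------
  001000000000000100001111

Answer: 001000000000000100001111 (2097423)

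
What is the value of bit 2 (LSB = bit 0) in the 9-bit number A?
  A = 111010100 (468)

Bit 2 is the 3rd from the right.
  111010100
        ^
That bit is 1.

Answer: 1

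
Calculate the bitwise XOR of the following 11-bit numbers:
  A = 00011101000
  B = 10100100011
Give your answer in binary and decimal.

Apply ^ to each column (1 where bits differ):
  00011101000
^ 10100100011
-------------
  10111001011

Answer: 10111001011 (1483)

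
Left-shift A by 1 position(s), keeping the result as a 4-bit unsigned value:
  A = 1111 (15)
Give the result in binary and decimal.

Shift left by 1: drop the top 1 bit(s), append 1 zero(s) on the right.
  1111  ->  discard [1], keep [111], append 0
= 1110

Answer: 1110 (14)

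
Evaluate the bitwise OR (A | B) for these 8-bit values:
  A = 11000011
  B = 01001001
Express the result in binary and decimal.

Apply | to each column (1 where either bit is 1):
  11000011
| 01001001
----------
  11001011

Answer: 11001011 (203)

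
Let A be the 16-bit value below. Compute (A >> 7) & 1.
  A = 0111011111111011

Bit 7 is the 8th from the right.
  0111011111111011
          ^
That bit is 1.

Answer: 1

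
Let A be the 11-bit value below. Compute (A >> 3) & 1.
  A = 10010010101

Bit 3 is the 4th from the right.
  10010010101
         ^
That bit is 0.

Answer: 0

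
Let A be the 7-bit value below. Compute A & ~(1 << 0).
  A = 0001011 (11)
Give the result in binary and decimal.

Mask = ~(1 << 0) = 1111110
Bit 0 of A is 1, so AND-ing with the mask clears it to 0.
  0001011
& 1111110
---------
  0001010

Answer: 0001010 (10)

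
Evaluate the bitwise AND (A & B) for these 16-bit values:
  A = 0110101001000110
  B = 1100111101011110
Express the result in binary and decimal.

Apply & to each column (1 only where both bits are 1):
  0110101001000110
& 1100111101011110
------------------
  0100101001000110

Answer: 0100101001000110 (19014)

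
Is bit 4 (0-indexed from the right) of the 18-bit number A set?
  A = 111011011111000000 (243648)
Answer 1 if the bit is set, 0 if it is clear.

Bit 4 is the 5th from the right.
  111011011111000000
               ^
That bit is 0.

Answer: 0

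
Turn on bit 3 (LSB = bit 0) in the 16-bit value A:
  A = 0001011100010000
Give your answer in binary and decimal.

Mask = 1 << 3 = 0000000000001000
Bit 3 of A is 0, so OR-ing with the mask flips it to 1.
  0001011100010000
| 0000000000001000
------------------
  0001011100011000

Answer: 0001011100011000 (5912)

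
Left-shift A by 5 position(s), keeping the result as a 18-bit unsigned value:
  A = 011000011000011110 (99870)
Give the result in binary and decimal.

Shift left by 5: drop the top 5 bit(s), append 5 zero(s) on the right.
  011000011000011110  ->  discard [01100], keep [0011000011110], append 00000
= 001100001111000000

Answer: 001100001111000000 (50112)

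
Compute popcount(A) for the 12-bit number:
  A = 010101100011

010101100011
1-bits at positions (from bit 0 = LSB): 0, 1, 5, 6, 8, 10
Count = 6

Answer: 6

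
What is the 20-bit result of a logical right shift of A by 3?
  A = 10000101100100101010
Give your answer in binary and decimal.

Logical shift right by 3: drop the bottom 3 bit(s), prepend 3 zero(s) on the left.
  10000101100100101010  ->  keep [10000101100100101], discard [010], prepend 000
= 00010000101100100101

Answer: 00010000101100100101 (68389)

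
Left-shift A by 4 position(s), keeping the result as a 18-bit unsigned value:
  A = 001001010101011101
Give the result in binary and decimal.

Shift left by 4: drop the top 4 bit(s), append 4 zero(s) on the right.
  001001010101011101  ->  discard [0010], keep [01010101011101], append 0000
= 010101010111010000

Answer: 010101010111010000 (87504)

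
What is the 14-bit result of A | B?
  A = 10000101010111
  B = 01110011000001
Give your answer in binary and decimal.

Apply | to each column (1 where either bit is 1):
  10000101010111
| 01110011000001
----------------
  11110111010111

Answer: 11110111010111 (15831)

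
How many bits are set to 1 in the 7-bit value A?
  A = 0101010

0101010
1-bits at positions (from bit 0 = LSB): 1, 3, 5
Count = 3

Answer: 3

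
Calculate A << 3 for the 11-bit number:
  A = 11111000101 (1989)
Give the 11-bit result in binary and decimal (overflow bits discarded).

Shift left by 3: drop the top 3 bit(s), append 3 zero(s) on the right.
  11111000101  ->  discard [111], keep [11000101], append 000
= 11000101000

Answer: 11000101000 (1576)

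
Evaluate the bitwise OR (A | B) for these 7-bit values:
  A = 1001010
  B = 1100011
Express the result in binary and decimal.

Apply | to each column (1 where either bit is 1):
  1001010
| 1100011
---------
  1101011

Answer: 1101011 (107)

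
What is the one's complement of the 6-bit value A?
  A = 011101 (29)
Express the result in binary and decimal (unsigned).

Flip each bit (0->1, 1->0):
  011101
  100010

Answer: 100010 (34)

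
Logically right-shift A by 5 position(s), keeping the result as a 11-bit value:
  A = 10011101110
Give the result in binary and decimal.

Logical shift right by 5: drop the bottom 5 bit(s), prepend 5 zero(s) on the left.
  10011101110  ->  keep [100111], discard [01110], prepend 00000
= 00000100111

Answer: 00000100111 (39)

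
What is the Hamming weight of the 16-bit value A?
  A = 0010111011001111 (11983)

0010111011001111
1-bits at positions (from bit 0 = LSB): 0, 1, 2, 3, 6, 7, 9, 10, 11, 13
Count = 10

Answer: 10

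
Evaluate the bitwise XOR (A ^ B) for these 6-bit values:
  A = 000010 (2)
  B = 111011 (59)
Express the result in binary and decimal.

Apply ^ to each column (1 where bits differ):
  000010
^ 111011
--------
  111001

Answer: 111001 (57)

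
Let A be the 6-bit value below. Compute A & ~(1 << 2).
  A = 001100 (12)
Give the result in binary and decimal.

Mask = ~(1 << 2) = 111011
Bit 2 of A is 1, so AND-ing with the mask clears it to 0.
  001100
& 111011
--------
  001000

Answer: 001000 (8)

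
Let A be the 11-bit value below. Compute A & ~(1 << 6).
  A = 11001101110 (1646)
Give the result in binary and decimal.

Mask = ~(1 << 6) = 11110111111
Bit 6 of A is 1, so AND-ing with the mask clears it to 0.
  11001101110
& 11110111111
-------------
  11000101110

Answer: 11000101110 (1582)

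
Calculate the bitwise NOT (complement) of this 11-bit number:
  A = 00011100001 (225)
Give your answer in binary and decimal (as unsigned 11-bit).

Flip each bit (0->1, 1->0):
  00011100001
  11100011110

Answer: 11100011110 (1822)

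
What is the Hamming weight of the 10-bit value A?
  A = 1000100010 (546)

1000100010
1-bits at positions (from bit 0 = LSB): 1, 5, 9
Count = 3

Answer: 3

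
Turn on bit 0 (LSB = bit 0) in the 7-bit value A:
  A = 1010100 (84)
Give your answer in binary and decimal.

Mask = 1 << 0 = 0000001
Bit 0 of A is 0, so OR-ing with the mask flips it to 1.
  1010100
| 0000001
---------
  1010101

Answer: 1010101 (85)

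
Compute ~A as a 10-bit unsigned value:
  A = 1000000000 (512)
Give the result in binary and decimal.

Flip each bit (0->1, 1->0):
  1000000000
  0111111111

Answer: 0111111111 (511)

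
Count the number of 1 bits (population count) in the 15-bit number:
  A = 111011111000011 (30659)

111011111000011
1-bits at positions (from bit 0 = LSB): 0, 1, 6, 7, 8, 9, 10, 12, 13, 14
Count = 10

Answer: 10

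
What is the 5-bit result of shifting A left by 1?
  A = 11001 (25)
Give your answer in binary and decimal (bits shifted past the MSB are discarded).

Shift left by 1: drop the top 1 bit(s), append 1 zero(s) on the right.
  11001  ->  discard [1], keep [1001], append 0
= 10010

Answer: 10010 (18)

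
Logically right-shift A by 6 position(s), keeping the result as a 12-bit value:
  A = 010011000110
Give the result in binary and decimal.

Logical shift right by 6: drop the bottom 6 bit(s), prepend 6 zero(s) on the left.
  010011000110  ->  keep [010011], discard [000110], prepend 000000
= 000000010011

Answer: 000000010011 (19)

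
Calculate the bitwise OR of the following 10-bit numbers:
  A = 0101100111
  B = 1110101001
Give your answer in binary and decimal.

Apply | to each column (1 where either bit is 1):
  0101100111
| 1110101001
------------
  1111101111

Answer: 1111101111 (1007)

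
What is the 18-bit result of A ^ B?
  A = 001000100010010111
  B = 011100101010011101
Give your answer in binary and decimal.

Apply ^ to each column (1 where bits differ):
  001000100010010111
^ 011100101010011101
--------------------
  010100001000001010

Answer: 010100001000001010 (82442)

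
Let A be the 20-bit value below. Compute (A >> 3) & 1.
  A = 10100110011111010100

Bit 3 is the 4th from the right.
  10100110011111010100
                  ^
That bit is 0.

Answer: 0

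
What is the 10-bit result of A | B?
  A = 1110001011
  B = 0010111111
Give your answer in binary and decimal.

Apply | to each column (1 where either bit is 1):
  1110001011
| 0010111111
------------
  1110111111

Answer: 1110111111 (959)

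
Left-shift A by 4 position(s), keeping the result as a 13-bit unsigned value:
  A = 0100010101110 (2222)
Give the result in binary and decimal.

Shift left by 4: drop the top 4 bit(s), append 4 zero(s) on the right.
  0100010101110  ->  discard [0100], keep [010101110], append 0000
= 0101011100000

Answer: 0101011100000 (2784)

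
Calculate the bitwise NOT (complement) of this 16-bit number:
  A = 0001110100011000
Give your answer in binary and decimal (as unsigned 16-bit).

Flip each bit (0->1, 1->0):
  0001110100011000
  1110001011100111

Answer: 1110001011100111 (58087)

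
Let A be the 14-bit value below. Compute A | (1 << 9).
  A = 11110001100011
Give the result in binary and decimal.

Mask = 1 << 9 = 00001000000000
Bit 9 of A is 0, so OR-ing with the mask flips it to 1.
  11110001100011
| 00001000000000
----------------
  11111001100011

Answer: 11111001100011 (15971)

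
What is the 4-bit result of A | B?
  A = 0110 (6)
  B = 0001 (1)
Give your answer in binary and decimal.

Apply | to each column (1 where either bit is 1):
  0110
| 0001
------
  0111

Answer: 0111 (7)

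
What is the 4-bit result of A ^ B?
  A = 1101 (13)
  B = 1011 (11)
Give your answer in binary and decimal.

Apply ^ to each column (1 where bits differ):
  1101
^ 1011
------
  0110

Answer: 0110 (6)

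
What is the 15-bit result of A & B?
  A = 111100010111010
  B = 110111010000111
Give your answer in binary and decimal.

Apply & to each column (1 only where both bits are 1):
  111100010111010
& 110111010000111
-----------------
  110100010000010

Answer: 110100010000010 (26754)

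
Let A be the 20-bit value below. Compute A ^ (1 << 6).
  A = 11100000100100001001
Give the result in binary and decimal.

Mask = 1 << 6 = 00000000000001000000
Bit 6 of A is 0; XOR with the mask flips it to 1.
  11100000100100001001
^ 00000000000001000000
----------------------
  11100000100101001001

Answer: 11100000100101001001 (919881)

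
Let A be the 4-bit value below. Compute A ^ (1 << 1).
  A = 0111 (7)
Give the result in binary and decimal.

Mask = 1 << 1 = 0010
Bit 1 of A is 1; XOR with the mask flips it to 0.
  0111
^ 0010
------
  0101

Answer: 0101 (5)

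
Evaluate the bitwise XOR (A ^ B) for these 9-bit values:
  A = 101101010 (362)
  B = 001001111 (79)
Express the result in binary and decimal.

Apply ^ to each column (1 where bits differ):
  101101010
^ 001001111
-----------
  100100101

Answer: 100100101 (293)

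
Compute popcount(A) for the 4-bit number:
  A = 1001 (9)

1001
1-bits at positions (from bit 0 = LSB): 0, 3
Count = 2

Answer: 2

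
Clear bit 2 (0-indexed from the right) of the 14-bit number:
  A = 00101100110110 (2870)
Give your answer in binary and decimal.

Mask = ~(1 << 2) = 11111111111011
Bit 2 of A is 1, so AND-ing with the mask clears it to 0.
  00101100110110
& 11111111111011
----------------
  00101100110010

Answer: 00101100110010 (2866)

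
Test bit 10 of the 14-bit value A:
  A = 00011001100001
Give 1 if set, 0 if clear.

Bit 10 is the 11th from the right.
  00011001100001
     ^
That bit is 1.

Answer: 1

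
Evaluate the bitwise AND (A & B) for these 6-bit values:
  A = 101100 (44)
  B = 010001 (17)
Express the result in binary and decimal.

Apply & to each column (1 only where both bits are 1):
  101100
& 010001
--------
  000000

Answer: 000000 (0)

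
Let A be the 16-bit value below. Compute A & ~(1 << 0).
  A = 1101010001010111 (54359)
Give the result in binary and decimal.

Mask = ~(1 << 0) = 1111111111111110
Bit 0 of A is 1, so AND-ing with the mask clears it to 0.
  1101010001010111
& 1111111111111110
------------------
  1101010001010110

Answer: 1101010001010110 (54358)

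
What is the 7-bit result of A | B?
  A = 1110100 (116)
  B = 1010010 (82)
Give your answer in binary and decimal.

Apply | to each column (1 where either bit is 1):
  1110100
| 1010010
---------
  1110110

Answer: 1110110 (118)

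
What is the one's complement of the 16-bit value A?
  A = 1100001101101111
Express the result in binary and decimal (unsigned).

Flip each bit (0->1, 1->0):
  1100001101101111
  0011110010010000

Answer: 0011110010010000 (15504)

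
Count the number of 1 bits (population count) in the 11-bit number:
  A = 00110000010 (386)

00110000010
1-bits at positions (from bit 0 = LSB): 1, 7, 8
Count = 3

Answer: 3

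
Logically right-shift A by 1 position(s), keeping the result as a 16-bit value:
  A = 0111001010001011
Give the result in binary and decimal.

Logical shift right by 1: drop the bottom 1 bit(s), prepend 1 zero(s) on the left.
  0111001010001011  ->  keep [011100101000101], discard [1], prepend 0
= 0011100101000101

Answer: 0011100101000101 (14661)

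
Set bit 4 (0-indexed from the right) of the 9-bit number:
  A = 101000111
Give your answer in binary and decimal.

Mask = 1 << 4 = 000010000
Bit 4 of A is 0, so OR-ing with the mask flips it to 1.
  101000111
| 000010000
-----------
  101010111

Answer: 101010111 (343)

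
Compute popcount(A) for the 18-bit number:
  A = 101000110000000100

101000110000000100
1-bits at positions (from bit 0 = LSB): 2, 10, 11, 15, 17
Count = 5

Answer: 5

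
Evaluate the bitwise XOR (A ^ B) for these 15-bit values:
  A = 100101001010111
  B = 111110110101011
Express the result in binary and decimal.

Apply ^ to each column (1 where bits differ):
  100101001010111
^ 111110110101011
-----------------
  011011111111100

Answer: 011011111111100 (14332)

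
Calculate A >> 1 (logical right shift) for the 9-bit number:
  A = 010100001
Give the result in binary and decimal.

Logical shift right by 1: drop the bottom 1 bit(s), prepend 1 zero(s) on the left.
  010100001  ->  keep [01010000], discard [1], prepend 0
= 001010000

Answer: 001010000 (80)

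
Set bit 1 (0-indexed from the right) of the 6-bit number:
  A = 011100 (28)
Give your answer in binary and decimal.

Mask = 1 << 1 = 000010
Bit 1 of A is 0, so OR-ing with the mask flips it to 1.
  011100
| 000010
--------
  011110

Answer: 011110 (30)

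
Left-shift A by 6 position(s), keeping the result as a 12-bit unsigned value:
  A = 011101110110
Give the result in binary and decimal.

Shift left by 6: drop the top 6 bit(s), append 6 zero(s) on the right.
  011101110110  ->  discard [011101], keep [110110], append 000000
= 110110000000

Answer: 110110000000 (3456)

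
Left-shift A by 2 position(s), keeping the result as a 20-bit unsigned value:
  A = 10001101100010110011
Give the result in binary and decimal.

Shift left by 2: drop the top 2 bit(s), append 2 zero(s) on the right.
  10001101100010110011  ->  discard [10], keep [001101100010110011], append 00
= 00110110001011001100

Answer: 00110110001011001100 (221900)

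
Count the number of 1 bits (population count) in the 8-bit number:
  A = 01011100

01011100
1-bits at positions (from bit 0 = LSB): 2, 3, 4, 6
Count = 4

Answer: 4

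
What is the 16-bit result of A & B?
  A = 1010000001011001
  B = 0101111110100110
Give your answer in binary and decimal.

Apply & to each column (1 only where both bits are 1):
  1010000001011001
& 0101111110100110
------------------
  0000000000000000

Answer: 0000000000000000 (0)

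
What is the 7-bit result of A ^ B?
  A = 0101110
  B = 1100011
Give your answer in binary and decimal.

Apply ^ to each column (1 where bits differ):
  0101110
^ 1100011
---------
  1001101

Answer: 1001101 (77)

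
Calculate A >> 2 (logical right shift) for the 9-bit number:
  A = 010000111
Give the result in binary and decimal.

Logical shift right by 2: drop the bottom 2 bit(s), prepend 2 zero(s) on the left.
  010000111  ->  keep [0100001], discard [11], prepend 00
= 000100001

Answer: 000100001 (33)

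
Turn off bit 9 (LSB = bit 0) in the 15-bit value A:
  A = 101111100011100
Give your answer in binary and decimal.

Mask = ~(1 << 9) = 111110111111111
Bit 9 of A is 1, so AND-ing with the mask clears it to 0.
  101111100011100
& 111110111111111
-----------------
  101110100011100

Answer: 101110100011100 (23836)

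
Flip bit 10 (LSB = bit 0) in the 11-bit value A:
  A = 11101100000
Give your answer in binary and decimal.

Mask = 1 << 10 = 10000000000
Bit 10 of A is 1; XOR with the mask flips it to 0.
  11101100000
^ 10000000000
-------------
  01101100000

Answer: 01101100000 (864)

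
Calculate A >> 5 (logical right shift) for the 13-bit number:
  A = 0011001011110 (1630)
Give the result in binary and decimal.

Logical shift right by 5: drop the bottom 5 bit(s), prepend 5 zero(s) on the left.
  0011001011110  ->  keep [00110010], discard [11110], prepend 00000
= 0000000110010

Answer: 0000000110010 (50)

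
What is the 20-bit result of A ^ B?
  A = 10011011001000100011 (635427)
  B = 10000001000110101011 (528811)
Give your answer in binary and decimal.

Apply ^ to each column (1 where bits differ):
  10011011001000100011
^ 10000001000110101011
----------------------
  00011010001110001000

Answer: 00011010001110001000 (107400)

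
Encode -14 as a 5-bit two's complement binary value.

1. Binary of +14:  01110
2. Invert bits:     10001
3. Add 1:           10010

Answer: 10010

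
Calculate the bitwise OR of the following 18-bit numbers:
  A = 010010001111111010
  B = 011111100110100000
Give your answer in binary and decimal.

Apply | to each column (1 where either bit is 1):
  010010001111111010
| 011111100110100000
--------------------
  011111101111111010

Answer: 011111101111111010 (130042)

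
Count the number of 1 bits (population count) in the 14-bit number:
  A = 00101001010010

00101001010010
1-bits at positions (from bit 0 = LSB): 1, 4, 6, 9, 11
Count = 5

Answer: 5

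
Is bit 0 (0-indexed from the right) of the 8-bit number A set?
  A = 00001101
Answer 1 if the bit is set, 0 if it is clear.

Bit 0 is the 1st from the right.
  00001101
         ^
That bit is 1.

Answer: 1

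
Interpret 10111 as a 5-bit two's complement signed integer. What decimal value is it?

MSB is 1, so the value is negative. Find the magnitude:
1. Invert bits:  01000
2. Add 1:        01001  = 9
3. Apply sign:   -9

Answer: -9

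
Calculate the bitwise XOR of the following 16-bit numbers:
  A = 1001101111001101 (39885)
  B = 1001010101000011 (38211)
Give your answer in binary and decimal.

Apply ^ to each column (1 where bits differ):
  1001101111001101
^ 1001010101000011
------------------
  0000111010001110

Answer: 0000111010001110 (3726)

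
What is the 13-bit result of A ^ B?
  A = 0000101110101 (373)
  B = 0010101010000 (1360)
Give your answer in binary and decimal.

Apply ^ to each column (1 where bits differ):
  0000101110101
^ 0010101010000
---------------
  0010000100101

Answer: 0010000100101 (1061)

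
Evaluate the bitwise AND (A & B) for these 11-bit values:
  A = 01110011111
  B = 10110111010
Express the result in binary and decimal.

Apply & to each column (1 only where both bits are 1):
  01110011111
& 10110111010
-------------
  00110011010

Answer: 00110011010 (410)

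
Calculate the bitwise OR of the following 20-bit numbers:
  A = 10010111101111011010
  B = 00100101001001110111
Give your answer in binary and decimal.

Apply | to each column (1 where either bit is 1):
  10010111101111011010
| 00100101001001110111
----------------------
  10110111101111111111

Answer: 10110111101111111111 (752639)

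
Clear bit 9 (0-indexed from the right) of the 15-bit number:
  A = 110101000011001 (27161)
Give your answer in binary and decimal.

Mask = ~(1 << 9) = 111110111111111
Bit 9 of A is 1, so AND-ing with the mask clears it to 0.
  110101000011001
& 111110111111111
-----------------
  110100000011001

Answer: 110100000011001 (26649)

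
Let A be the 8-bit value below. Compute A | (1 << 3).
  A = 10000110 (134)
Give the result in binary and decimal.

Mask = 1 << 3 = 00001000
Bit 3 of A is 0, so OR-ing with the mask flips it to 1.
  10000110
| 00001000
----------
  10001110

Answer: 10001110 (142)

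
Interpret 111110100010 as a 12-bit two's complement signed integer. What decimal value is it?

MSB is 1, so the value is negative. Find the magnitude:
1. Invert bits:  000001011101
2. Add 1:        000001011110  = 94
3. Apply sign:   -94

Answer: -94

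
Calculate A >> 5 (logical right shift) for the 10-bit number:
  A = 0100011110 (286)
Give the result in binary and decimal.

Logical shift right by 5: drop the bottom 5 bit(s), prepend 5 zero(s) on the left.
  0100011110  ->  keep [01000], discard [11110], prepend 00000
= 0000001000

Answer: 0000001000 (8)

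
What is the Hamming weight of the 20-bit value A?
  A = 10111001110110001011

10111001110110001011
1-bits at positions (from bit 0 = LSB): 0, 1, 3, 7, 8, 10, 11, 12, 15, 16, 17, 19
Count = 12

Answer: 12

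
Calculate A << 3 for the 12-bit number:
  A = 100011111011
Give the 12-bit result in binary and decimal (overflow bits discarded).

Shift left by 3: drop the top 3 bit(s), append 3 zero(s) on the right.
  100011111011  ->  discard [100], keep [011111011], append 000
= 011111011000

Answer: 011111011000 (2008)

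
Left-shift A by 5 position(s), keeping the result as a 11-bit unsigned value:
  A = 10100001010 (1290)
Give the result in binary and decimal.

Shift left by 5: drop the top 5 bit(s), append 5 zero(s) on the right.
  10100001010  ->  discard [10100], keep [001010], append 00000
= 00101000000

Answer: 00101000000 (320)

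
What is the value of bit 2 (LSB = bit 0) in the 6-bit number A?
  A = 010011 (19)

Bit 2 is the 3rd from the right.
  010011
     ^
That bit is 0.

Answer: 0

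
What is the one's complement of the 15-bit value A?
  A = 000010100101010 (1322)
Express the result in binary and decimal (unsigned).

Flip each bit (0->1, 1->0):
  000010100101010
  111101011010101

Answer: 111101011010101 (31445)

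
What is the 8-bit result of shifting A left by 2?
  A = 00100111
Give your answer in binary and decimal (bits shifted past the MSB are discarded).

Shift left by 2: drop the top 2 bit(s), append 2 zero(s) on the right.
  00100111  ->  discard [00], keep [100111], append 00
= 10011100

Answer: 10011100 (156)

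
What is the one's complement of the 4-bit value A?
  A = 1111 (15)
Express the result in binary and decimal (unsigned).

Flip each bit (0->1, 1->0):
  1111
  0000

Answer: 0000 (0)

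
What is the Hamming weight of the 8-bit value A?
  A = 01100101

01100101
1-bits at positions (from bit 0 = LSB): 0, 2, 5, 6
Count = 4

Answer: 4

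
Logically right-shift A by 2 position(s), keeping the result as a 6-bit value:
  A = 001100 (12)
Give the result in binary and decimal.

Logical shift right by 2: drop the bottom 2 bit(s), prepend 2 zero(s) on the left.
  001100  ->  keep [0011], discard [00], prepend 00
= 000011

Answer: 000011 (3)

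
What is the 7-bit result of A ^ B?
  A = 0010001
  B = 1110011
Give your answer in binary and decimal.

Apply ^ to each column (1 where bits differ):
  0010001
^ 1110011
---------
  1100010

Answer: 1100010 (98)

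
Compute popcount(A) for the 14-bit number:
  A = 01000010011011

01000010011011
1-bits at positions (from bit 0 = LSB): 0, 1, 3, 4, 7, 12
Count = 6

Answer: 6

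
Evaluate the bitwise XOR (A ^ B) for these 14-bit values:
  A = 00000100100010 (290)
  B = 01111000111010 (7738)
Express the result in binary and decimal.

Apply ^ to each column (1 where bits differ):
  00000100100010
^ 01111000111010
----------------
  01111100011000

Answer: 01111100011000 (7960)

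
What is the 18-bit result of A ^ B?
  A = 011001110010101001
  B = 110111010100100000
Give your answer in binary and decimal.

Apply ^ to each column (1 where bits differ):
  011001110010101001
^ 110111010100100000
--------------------
  101110100110001001

Answer: 101110100110001001 (190857)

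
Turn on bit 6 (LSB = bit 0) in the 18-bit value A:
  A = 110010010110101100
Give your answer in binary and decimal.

Mask = 1 << 6 = 000000000001000000
Bit 6 of A is 0, so OR-ing with the mask flips it to 1.
  110010010110101100
| 000000000001000000
--------------------
  110010010111101100

Answer: 110010010111101100 (206316)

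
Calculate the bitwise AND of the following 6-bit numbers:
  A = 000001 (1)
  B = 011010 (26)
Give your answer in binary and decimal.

Apply & to each column (1 only where both bits are 1):
  000001
& 011010
--------
  000000

Answer: 000000 (0)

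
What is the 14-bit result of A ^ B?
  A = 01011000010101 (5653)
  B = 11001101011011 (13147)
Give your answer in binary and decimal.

Apply ^ to each column (1 where bits differ):
  01011000010101
^ 11001101011011
----------------
  10010101001110

Answer: 10010101001110 (9550)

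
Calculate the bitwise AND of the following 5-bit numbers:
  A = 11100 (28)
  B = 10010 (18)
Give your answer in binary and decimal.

Apply & to each column (1 only where both bits are 1):
  11100
& 10010
-------
  10000

Answer: 10000 (16)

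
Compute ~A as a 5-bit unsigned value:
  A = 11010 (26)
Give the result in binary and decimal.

Flip each bit (0->1, 1->0):
  11010
  00101

Answer: 00101 (5)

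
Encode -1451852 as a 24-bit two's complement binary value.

1. Binary of +1451852:  000101100010011101001100
2. Invert bits:     111010011101100010110011
3. Add 1:           111010011101100010110100

Answer: 111010011101100010110100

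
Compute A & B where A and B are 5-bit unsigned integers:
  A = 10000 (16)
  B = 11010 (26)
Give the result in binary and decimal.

Apply & to each column (1 only where both bits are 1):
  10000
& 11010
-------
  10000

Answer: 10000 (16)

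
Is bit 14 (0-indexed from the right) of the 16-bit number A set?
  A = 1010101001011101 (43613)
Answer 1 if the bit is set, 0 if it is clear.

Bit 14 is the 15th from the right.
  1010101001011101
   ^
That bit is 0.

Answer: 0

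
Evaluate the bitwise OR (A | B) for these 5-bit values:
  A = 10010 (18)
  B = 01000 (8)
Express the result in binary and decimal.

Apply | to each column (1 where either bit is 1):
  10010
| 01000
-------
  11010

Answer: 11010 (26)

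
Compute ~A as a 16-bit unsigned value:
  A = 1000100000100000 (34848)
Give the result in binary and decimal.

Flip each bit (0->1, 1->0):
  1000100000100000
  0111011111011111

Answer: 0111011111011111 (30687)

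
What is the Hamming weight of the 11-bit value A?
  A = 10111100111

10111100111
1-bits at positions (from bit 0 = LSB): 0, 1, 2, 5, 6, 7, 8, 10
Count = 8

Answer: 8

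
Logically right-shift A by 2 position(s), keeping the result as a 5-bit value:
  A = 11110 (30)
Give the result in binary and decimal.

Logical shift right by 2: drop the bottom 2 bit(s), prepend 2 zero(s) on the left.
  11110  ->  keep [111], discard [10], prepend 00
= 00111

Answer: 00111 (7)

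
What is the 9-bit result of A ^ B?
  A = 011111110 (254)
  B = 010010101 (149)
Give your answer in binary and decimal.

Apply ^ to each column (1 where bits differ):
  011111110
^ 010010101
-----------
  001101011

Answer: 001101011 (107)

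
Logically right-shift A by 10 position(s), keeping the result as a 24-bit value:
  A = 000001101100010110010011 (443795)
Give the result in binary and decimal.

Logical shift right by 10: drop the bottom 10 bit(s), prepend 10 zero(s) on the left.
  000001101100010110010011  ->  keep [00000110110001], discard [0110010011], prepend 0000000000
= 000000000000000110110001

Answer: 000000000000000110110001 (433)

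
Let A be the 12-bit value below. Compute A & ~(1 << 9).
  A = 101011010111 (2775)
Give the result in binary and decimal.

Mask = ~(1 << 9) = 110111111111
Bit 9 of A is 1, so AND-ing with the mask clears it to 0.
  101011010111
& 110111111111
--------------
  100011010111

Answer: 100011010111 (2263)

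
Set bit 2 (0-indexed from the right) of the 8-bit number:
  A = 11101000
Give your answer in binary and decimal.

Mask = 1 << 2 = 00000100
Bit 2 of A is 0, so OR-ing with the mask flips it to 1.
  11101000
| 00000100
----------
  11101100

Answer: 11101100 (236)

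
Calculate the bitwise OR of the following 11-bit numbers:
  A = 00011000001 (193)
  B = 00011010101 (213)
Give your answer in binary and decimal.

Apply | to each column (1 where either bit is 1):
  00011000001
| 00011010101
-------------
  00011010101

Answer: 00011010101 (213)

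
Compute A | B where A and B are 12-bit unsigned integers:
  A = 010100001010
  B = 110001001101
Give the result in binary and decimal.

Apply | to each column (1 where either bit is 1):
  010100001010
| 110001001101
--------------
  110101001111

Answer: 110101001111 (3407)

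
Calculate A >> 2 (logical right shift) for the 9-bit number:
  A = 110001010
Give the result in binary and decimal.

Logical shift right by 2: drop the bottom 2 bit(s), prepend 2 zero(s) on the left.
  110001010  ->  keep [1100010], discard [10], prepend 00
= 001100010

Answer: 001100010 (98)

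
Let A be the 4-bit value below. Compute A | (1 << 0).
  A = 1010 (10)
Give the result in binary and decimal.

Mask = 1 << 0 = 0001
Bit 0 of A is 0, so OR-ing with the mask flips it to 1.
  1010
| 0001
------
  1011

Answer: 1011 (11)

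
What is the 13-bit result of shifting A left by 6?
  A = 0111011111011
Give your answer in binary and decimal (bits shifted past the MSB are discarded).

Shift left by 6: drop the top 6 bit(s), append 6 zero(s) on the right.
  0111011111011  ->  discard [011101], keep [1111011], append 000000
= 1111011000000

Answer: 1111011000000 (7872)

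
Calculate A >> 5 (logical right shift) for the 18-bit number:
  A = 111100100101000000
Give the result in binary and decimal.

Logical shift right by 5: drop the bottom 5 bit(s), prepend 5 zero(s) on the left.
  111100100101000000  ->  keep [1111001001010], discard [00000], prepend 00000
= 000001111001001010

Answer: 000001111001001010 (7754)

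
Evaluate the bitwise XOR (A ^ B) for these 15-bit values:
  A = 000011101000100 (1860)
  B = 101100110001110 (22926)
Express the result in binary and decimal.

Apply ^ to each column (1 where bits differ):
  000011101000100
^ 101100110001110
-----------------
  101111011001010

Answer: 101111011001010 (24266)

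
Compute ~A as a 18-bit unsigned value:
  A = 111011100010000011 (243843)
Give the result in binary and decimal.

Flip each bit (0->1, 1->0):
  111011100010000011
  000100011101111100

Answer: 000100011101111100 (18300)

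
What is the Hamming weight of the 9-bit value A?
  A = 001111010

001111010
1-bits at positions (from bit 0 = LSB): 1, 3, 4, 5, 6
Count = 5

Answer: 5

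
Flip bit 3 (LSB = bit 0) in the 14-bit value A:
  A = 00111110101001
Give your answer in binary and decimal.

Mask = 1 << 3 = 00000000001000
Bit 3 of A is 1; XOR with the mask flips it to 0.
  00111110101001
^ 00000000001000
----------------
  00111110100001

Answer: 00111110100001 (4001)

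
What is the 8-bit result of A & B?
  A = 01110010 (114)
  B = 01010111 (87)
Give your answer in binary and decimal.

Apply & to each column (1 only where both bits are 1):
  01110010
& 01010111
----------
  01010010

Answer: 01010010 (82)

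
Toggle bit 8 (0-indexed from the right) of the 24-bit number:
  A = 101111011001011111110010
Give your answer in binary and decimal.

Mask = 1 << 8 = 000000000000000100000000
Bit 8 of A is 1; XOR with the mask flips it to 0.
  101111011001011111110010
^ 000000000000000100000000
--------------------------
  101111011001011011110010

Answer: 101111011001011011110010 (12424946)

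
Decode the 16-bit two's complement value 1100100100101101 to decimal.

MSB is 1, so the value is negative. Find the magnitude:
1. Invert bits:  0011011011010010
2. Add 1:        0011011011010011  = 14035
3. Apply sign:   -14035

Answer: -14035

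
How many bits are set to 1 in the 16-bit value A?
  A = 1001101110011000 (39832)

1001101110011000
1-bits at positions (from bit 0 = LSB): 3, 4, 7, 8, 9, 11, 12, 15
Count = 8

Answer: 8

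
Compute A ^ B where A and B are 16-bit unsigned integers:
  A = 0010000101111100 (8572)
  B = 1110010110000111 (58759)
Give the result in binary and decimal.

Apply ^ to each column (1 where bits differ):
  0010000101111100
^ 1110010110000111
------------------
  1100010011111011

Answer: 1100010011111011 (50427)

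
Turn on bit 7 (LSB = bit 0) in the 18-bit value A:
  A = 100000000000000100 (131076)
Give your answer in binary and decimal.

Mask = 1 << 7 = 000000000010000000
Bit 7 of A is 0, so OR-ing with the mask flips it to 1.
  100000000000000100
| 000000000010000000
--------------------
  100000000010000100

Answer: 100000000010000100 (131204)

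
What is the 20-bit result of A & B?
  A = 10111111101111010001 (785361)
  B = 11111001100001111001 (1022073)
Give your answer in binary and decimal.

Apply & to each column (1 only where both bits are 1):
  10111111101111010001
& 11111001100001111001
----------------------
  10111001100001010001

Answer: 10111001100001010001 (759889)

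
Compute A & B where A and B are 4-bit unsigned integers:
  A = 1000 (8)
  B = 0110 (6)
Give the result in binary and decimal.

Apply & to each column (1 only where both bits are 1):
  1000
& 0110
------
  0000

Answer: 0000 (0)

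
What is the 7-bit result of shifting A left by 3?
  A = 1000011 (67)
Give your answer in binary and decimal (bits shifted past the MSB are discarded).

Shift left by 3: drop the top 3 bit(s), append 3 zero(s) on the right.
  1000011  ->  discard [100], keep [0011], append 000
= 0011000

Answer: 0011000 (24)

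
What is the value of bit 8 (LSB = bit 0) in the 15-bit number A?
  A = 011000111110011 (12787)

Bit 8 is the 9th from the right.
  011000111110011
        ^
That bit is 1.

Answer: 1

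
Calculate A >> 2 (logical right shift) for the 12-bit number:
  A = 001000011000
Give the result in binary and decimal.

Logical shift right by 2: drop the bottom 2 bit(s), prepend 2 zero(s) on the left.
  001000011000  ->  keep [0010000110], discard [00], prepend 00
= 000010000110

Answer: 000010000110 (134)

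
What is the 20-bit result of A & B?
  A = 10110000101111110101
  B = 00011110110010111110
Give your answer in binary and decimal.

Apply & to each column (1 only where both bits are 1):
  10110000101111110101
& 00011110110010111110
----------------------
  00010000100010110100

Answer: 00010000100010110100 (67764)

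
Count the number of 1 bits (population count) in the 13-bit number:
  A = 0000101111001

0000101111001
1-bits at positions (from bit 0 = LSB): 0, 3, 4, 5, 6, 8
Count = 6

Answer: 6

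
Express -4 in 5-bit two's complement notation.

1. Binary of +4:  00100
2. Invert bits:     11011
3. Add 1:           11100

Answer: 11100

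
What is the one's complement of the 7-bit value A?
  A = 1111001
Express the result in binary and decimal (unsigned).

Flip each bit (0->1, 1->0):
  1111001
  0000110

Answer: 0000110 (6)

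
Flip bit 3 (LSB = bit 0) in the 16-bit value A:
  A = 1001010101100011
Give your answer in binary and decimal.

Mask = 1 << 3 = 0000000000001000
Bit 3 of A is 0; XOR with the mask flips it to 1.
  1001010101100011
^ 0000000000001000
------------------
  1001010101101011

Answer: 1001010101101011 (38251)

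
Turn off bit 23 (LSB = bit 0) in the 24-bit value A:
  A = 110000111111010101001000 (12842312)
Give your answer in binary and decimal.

Mask = ~(1 << 23) = 011111111111111111111111
Bit 23 of A is 1, so AND-ing with the mask clears it to 0.
  110000111111010101001000
& 011111111111111111111111
--------------------------
  010000111111010101001000

Answer: 010000111111010101001000 (4453704)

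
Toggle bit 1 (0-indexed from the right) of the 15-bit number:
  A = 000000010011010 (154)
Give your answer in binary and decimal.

Mask = 1 << 1 = 000000000000010
Bit 1 of A is 1; XOR with the mask flips it to 0.
  000000010011010
^ 000000000000010
-----------------
  000000010011000

Answer: 000000010011000 (152)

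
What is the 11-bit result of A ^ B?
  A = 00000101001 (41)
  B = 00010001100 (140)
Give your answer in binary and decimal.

Apply ^ to each column (1 where bits differ):
  00000101001
^ 00010001100
-------------
  00010100101

Answer: 00010100101 (165)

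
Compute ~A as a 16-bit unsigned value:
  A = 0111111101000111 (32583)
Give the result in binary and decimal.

Flip each bit (0->1, 1->0):
  0111111101000111
  1000000010111000

Answer: 1000000010111000 (32952)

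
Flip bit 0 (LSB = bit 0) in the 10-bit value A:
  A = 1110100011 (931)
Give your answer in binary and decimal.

Mask = 1 << 0 = 0000000001
Bit 0 of A is 1; XOR with the mask flips it to 0.
  1110100011
^ 0000000001
------------
  1110100010

Answer: 1110100010 (930)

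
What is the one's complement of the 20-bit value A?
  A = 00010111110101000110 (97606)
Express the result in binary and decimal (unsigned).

Flip each bit (0->1, 1->0):
  00010111110101000110
  11101000001010111001

Answer: 11101000001010111001 (950969)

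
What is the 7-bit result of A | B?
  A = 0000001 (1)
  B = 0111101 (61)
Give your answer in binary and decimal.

Apply | to each column (1 where either bit is 1):
  0000001
| 0111101
---------
  0111101

Answer: 0111101 (61)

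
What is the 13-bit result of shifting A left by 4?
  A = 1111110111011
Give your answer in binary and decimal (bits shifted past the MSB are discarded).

Shift left by 4: drop the top 4 bit(s), append 4 zero(s) on the right.
  1111110111011  ->  discard [1111], keep [110111011], append 0000
= 1101110110000

Answer: 1101110110000 (7088)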